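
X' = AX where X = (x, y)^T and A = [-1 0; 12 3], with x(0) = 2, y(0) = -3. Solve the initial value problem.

Coefficient matrix A = [[-1, 0], [12, 3]].
Characteristic polynomial det(A - λI) = λ^2 - 2λ - 3 = 0.
Eigenvalues λ = 3, -1.
For λ=3: (A-λI) row 1 is [-4, 0], so an eigenvector is (0, -1).
For λ=-1: (A-λI) row 2 is [12, 4], so an eigenvector is (1, -3).
General solution: c_1e^(3t)(0,-1) + c_2e^(-t)(1,-3).
Applying x(0)=2, y(0)=-3 gives c_1=-3, c_2=2.

x(t) = 2e^(-t), y(t) = 3e^(3t) - 6e^(-t)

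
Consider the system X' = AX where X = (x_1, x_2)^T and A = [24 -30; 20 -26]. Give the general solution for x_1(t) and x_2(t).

x_1(t) = -3c_1e^(4t) + c_2e^(-6t), x_2(t) = -2c_1e^(4t) + c_2e^(-6t)

Coefficient matrix A = [[24, -30], [20, -26]].
Characteristic polynomial det(A - λI) = λ^2 + 2λ - 24 = 0.
Eigenvalues λ = 4, -6.
For λ=4: (A-λI) row 1 is [20, -30], so an eigenvector is (-3, -2).
For λ=-6: (A-λI) row 1 is [30, -30], so an eigenvector is (1, 1).
General solution: c_1e^(4t)(-3,-2) + c_2e^(-6t)(1,1).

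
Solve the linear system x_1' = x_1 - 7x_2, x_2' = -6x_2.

Coefficient matrix A = [[1, -7], [0, -6]].
Characteristic polynomial det(A - λI) = λ^2 + 5λ - 6 = 0.
Eigenvalues λ = -6, 1.
For λ=-6: (A-λI) row 1 is [7, -7], so an eigenvector is (-1, -1).
For λ=1: (A-λI) row 1 is [0, -7], so an eigenvector is (1, 0).
General solution: c_1e^(-6t)(-1,-1) + c_2e^(t)(1,0).

x_1(t) = -c_1e^(-6t) + c_2e^(t), x_2(t) = -c_1e^(-6t)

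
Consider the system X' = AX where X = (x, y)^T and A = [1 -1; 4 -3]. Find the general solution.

Coefficient matrix A = [[1, -1], [4, -3]].
Characteristic polynomial det(A - λI) = λ^2 + 2λ + 1 = 0.
Single eigenvalue λ = -1 with algebraic multiplicity 2.
Eigenvector v = (1,2); generalized eigenvector w with (A-λI)w=v is (-1,-3).
General solution: e^(-t)[K_1·v + K_2·(t·v + w)].

x(t) = K_1e^(-t) + K_2te^(-t) - K_2e^(-t), y(t) = 2K_1e^(-t) + 2K_2te^(-t) - 3K_2e^(-t)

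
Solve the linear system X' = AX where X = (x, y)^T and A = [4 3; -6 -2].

Coefficient matrix A = [[4, 3], [-6, -2]].
Characteristic polynomial det(A - λI) = λ^2 - 2λ + 10 = 0.
Eigenvalues λ = 1 ± 3i (complex conjugate pair).
For λ=1+3i: an eigenvector is (1,-1) - i(0,-1) = (1, -1 + i).
A real fundamental pair from Re and Im of e^((1+3i)t)v: X_1 = e^(t)(cos(3t)·(1,-1) + sin(3t)·(0,-1)), X_2 = e^(t)(sin(3t)·(1,-1) - cos(3t)·(0,-1)).
General solution: c_1X_1 + c_2X_2.

x(t) = c_1e^(t)cos(3t) + c_2e^(t)sin(3t), y(t) = -c_1e^(t)sin(3t) - c_1e^(t)cos(3t) - c_2e^(t)sin(3t) + c_2e^(t)cos(3t)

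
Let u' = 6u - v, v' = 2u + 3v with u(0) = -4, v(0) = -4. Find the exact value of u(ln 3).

A = [[6,-1],[2,3]]; eigenvalues λ = 5, 4.
Eigenvectors: (1,1) for λ=5, (-1,-2) for λ=4.
From the initial condition, c_1 = -4, c_2 = 0.
u(ln 3) = (-4)(3^5)(1) + (0)(3^4)(-1) = -972.

-972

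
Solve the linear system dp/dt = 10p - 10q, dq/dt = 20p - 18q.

Coefficient matrix A = [[10, -10], [20, -18]].
Characteristic polynomial det(A - λI) = λ^2 + 8λ + 20 = 0.
Eigenvalues λ = -4 ± 2i (complex conjugate pair).
For λ=-4+2i: an eigenvector is (2,3) - i(-1,-1) = (2 + i, 3 + i).
A real fundamental pair from Re and Im of e^((-4+2i)t)v: X_1 = e^(-4t)(cos(2t)·(2,3) + sin(2t)·(-1,-1)), X_2 = e^(-4t)(sin(2t)·(2,3) - cos(2t)·(-1,-1)).
General solution: K_1X_1 + K_2X_2.

p(t) = -K_1e^(-4t)sin(2t) + 2K_1e^(-4t)cos(2t) + 2K_2e^(-4t)sin(2t) + K_2e^(-4t)cos(2t), q(t) = -K_1e^(-4t)sin(2t) + 3K_1e^(-4t)cos(2t) + 3K_2e^(-4t)sin(2t) + K_2e^(-4t)cos(2t)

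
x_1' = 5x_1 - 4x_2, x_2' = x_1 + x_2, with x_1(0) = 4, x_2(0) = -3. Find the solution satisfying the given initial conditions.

x_1(t) = 20te^(3t) + 4e^(3t), x_2(t) = 10te^(3t) - 3e^(3t)

Coefficient matrix A = [[5, -4], [1, 1]].
Characteristic polynomial det(A - λI) = λ^2 - 6λ + 9 = 0.
Single eigenvalue λ = 3 with algebraic multiplicity 2.
Eigenvector v = (-2,-1); generalized eigenvector w with (A-λI)w=v is (-1,0).
General solution: e^(3t)[c_1·v + c_2·(t·v + w)].
Applying x_1(0)=4, x_2(0)=-3 gives c_1=3, c_2=-10.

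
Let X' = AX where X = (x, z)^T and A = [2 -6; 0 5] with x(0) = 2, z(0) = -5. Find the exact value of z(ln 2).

A = [[2,-6],[0,5]]; eigenvalues λ = 2, 5.
Eigenvectors: (-1,0) for λ=2, (-2,1) for λ=5.
From the initial condition, c_1 = 8, c_2 = -5.
z(ln 2) = (8)(2^2)(0) + (-5)(2^5)(1) = -160.

-160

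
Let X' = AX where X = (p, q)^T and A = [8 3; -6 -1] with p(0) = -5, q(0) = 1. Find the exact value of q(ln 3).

A = [[8,3],[-6,-1]]; eigenvalues λ = 5, 2.
Eigenvectors: (-1,1) for λ=5, (1,-2) for λ=2.
From the initial condition, c_1 = 9, c_2 = 4.
q(ln 3) = (9)(3^5)(1) + (4)(3^2)(-2) = 2115.

2115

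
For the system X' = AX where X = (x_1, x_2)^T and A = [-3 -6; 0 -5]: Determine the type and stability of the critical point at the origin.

stable node

A = [[-3,-6],[0,-5]]; det(A-λI) = λ^2 + 8λ + 15.
λ = -5, -3: both negative.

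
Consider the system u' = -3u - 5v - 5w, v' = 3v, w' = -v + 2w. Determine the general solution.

u(t) = K_1e^(-3t) + K_3e^(2t), v(t) = K_2e^(3t), w(t) = -K_2e^(3t) - K_3e^(2t)

Coefficient matrix A = [[-3, -5, -5], [0, 3, 0], [0, -1, 2]].
det(A - λI) = 0 gives eigenvalues λ = -3, 3, 2.
For λ=-3: eigenvector (1,0,0).
For λ=3: eigenvector (0,1,-1).
For λ=2: eigenvector (1,0,-1).
General solution: K_1e^(-3t)(1,0,0) + K_2e^(3t)(0,1,-1) + K_3e^(2t)(1,0,-1).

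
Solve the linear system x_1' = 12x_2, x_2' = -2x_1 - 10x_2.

Coefficient matrix A = [[0, 12], [-2, -10]].
Characteristic polynomial det(A - λI) = λ^2 + 10λ + 24 = 0.
Eigenvalues λ = -4, -6.
For λ=-4: (A-λI) row 1 is [4, 12], so an eigenvector is (-3, 1).
For λ=-6: (A-λI) row 1 is [6, 12], so an eigenvector is (2, -1).
General solution: c_1e^(-4t)(-3,1) + c_2e^(-6t)(2,-1).

x_1(t) = -3c_1e^(-4t) + 2c_2e^(-6t), x_2(t) = c_1e^(-4t) - c_2e^(-6t)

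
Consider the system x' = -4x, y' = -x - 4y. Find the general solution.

x(t) = -c_2e^(-4t), y(t) = c_1e^(-4t) + c_2te^(-4t) + 3c_2e^(-4t)

Coefficient matrix A = [[-4, 0], [-1, -4]].
Characteristic polynomial det(A - λI) = λ^2 + 8λ + 16 = 0.
Single eigenvalue λ = -4 with algebraic multiplicity 2.
Eigenvector v = (0,1); generalized eigenvector w with (A-λI)w=v is (-1,3).
General solution: e^(-4t)[c_1·v + c_2·(t·v + w)].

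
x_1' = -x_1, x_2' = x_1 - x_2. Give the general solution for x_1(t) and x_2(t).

x_1(t) = C_2e^(-t), x_2(t) = C_1e^(-t) + C_2te^(-t) + 3C_2e^(-t)

Coefficient matrix A = [[-1, 0], [1, -1]].
Characteristic polynomial det(A - λI) = λ^2 + 2λ + 1 = 0.
Single eigenvalue λ = -1 with algebraic multiplicity 2.
Eigenvector v = (0,1); generalized eigenvector w with (A-λI)w=v is (1,3).
General solution: e^(-t)[C_1·v + C_2·(t·v + w)].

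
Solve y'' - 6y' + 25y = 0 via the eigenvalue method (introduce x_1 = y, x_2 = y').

Let x_1 = y, x_2 = y'. Then x_1' = x_2 and x_2' = -25x_1 + 6x_2.
A = [[0,1],[-25,6]]; det(A-λI) = λ^2 - 6λ + 25.
Eigenvalues λ = 3 ± 4i.

y(t) = K_1e^(3t)cos(4t) + K_2e^(3t)sin(4t)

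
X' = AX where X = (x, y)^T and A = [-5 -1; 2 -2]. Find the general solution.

x(t) = C_1e^(-4t) - C_2e^(-3t), y(t) = -C_1e^(-4t) + 2C_2e^(-3t)

Coefficient matrix A = [[-5, -1], [2, -2]].
Characteristic polynomial det(A - λI) = λ^2 + 7λ + 12 = 0.
Eigenvalues λ = -4, -3.
For λ=-4: (A-λI) row 1 is [-1, -1], so an eigenvector is (1, -1).
For λ=-3: (A-λI) row 1 is [-2, -1], so an eigenvector is (-1, 2).
General solution: C_1e^(-4t)(1,-1) + C_2e^(-3t)(-1,2).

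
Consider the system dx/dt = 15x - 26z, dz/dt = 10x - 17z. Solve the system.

x(t) = -2c_1e^(-t)sin(2t) + 3c_1e^(-t)cos(2t) + 3c_2e^(-t)sin(2t) + 2c_2e^(-t)cos(2t), z(t) = -c_1e^(-t)sin(2t) + 2c_1e^(-t)cos(2t) + 2c_2e^(-t)sin(2t) + c_2e^(-t)cos(2t)

Coefficient matrix A = [[15, -26], [10, -17]].
Characteristic polynomial det(A - λI) = λ^2 + 2λ + 5 = 0.
Eigenvalues λ = -1 ± 2i (complex conjugate pair).
For λ=-1+2i: an eigenvector is (3,2) - i(-2,-1) = (3 + 2i, 2 + i).
A real fundamental pair from Re and Im of e^((-1+2i)t)v: X_1 = e^(-t)(cos(2t)·(3,2) + sin(2t)·(-2,-1)), X_2 = e^(-t)(sin(2t)·(3,2) - cos(2t)·(-2,-1)).
General solution: c_1X_1 + c_2X_2.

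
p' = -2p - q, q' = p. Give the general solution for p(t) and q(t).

Coefficient matrix A = [[-2, -1], [1, 0]].
Characteristic polynomial det(A - λI) = λ^2 + 2λ + 1 = 0.
Single eigenvalue λ = -1 with algebraic multiplicity 2.
Eigenvector v = (1,-1); generalized eigenvector w with (A-λI)w=v is (1,-2).
General solution: e^(-t)[c_1·v + c_2·(t·v + w)].

p(t) = c_1e^(-t) + c_2te^(-t) + c_2e^(-t), q(t) = -c_1e^(-t) - c_2te^(-t) - 2c_2e^(-t)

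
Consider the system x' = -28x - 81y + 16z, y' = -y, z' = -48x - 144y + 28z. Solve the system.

x(t) = K_1e^(4t) - 2K_2e^(-4t) - 3K_3e^(-t), y(t) = K_3e^(-t), z(t) = 2K_1e^(4t) - 3K_2e^(-4t)

Coefficient matrix A = [[-28, -81, 16], [0, -1, 0], [-48, -144, 28]].
det(A - λI) = 0 gives eigenvalues λ = 4, -4, -1.
For λ=4: eigenvector (1,0,2).
For λ=-4: eigenvector (-2,0,-3).
For λ=-1: eigenvector (-3,1,0).
General solution: K_1e^(4t)(1,0,2) + K_2e^(-4t)(-2,0,-3) + K_3e^(-t)(-3,1,0).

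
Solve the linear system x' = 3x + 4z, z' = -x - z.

Coefficient matrix A = [[3, 4], [-1, -1]].
Characteristic polynomial det(A - λI) = λ^2 - 2λ + 1 = 0.
Single eigenvalue λ = 1 with algebraic multiplicity 2.
Eigenvector v = (-2,1); generalized eigenvector w with (A-λI)w=v is (1,-1).
General solution: e^(t)[K_1·v + K_2·(t·v + w)].

x(t) = -2K_1e^(t) - 2K_2te^(t) + K_2e^(t), z(t) = K_1e^(t) + K_2te^(t) - K_2e^(t)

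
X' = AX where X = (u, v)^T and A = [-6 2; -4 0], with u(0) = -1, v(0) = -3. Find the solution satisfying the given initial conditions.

Coefficient matrix A = [[-6, 2], [-4, 0]].
Characteristic polynomial det(A - λI) = λ^2 + 6λ + 8 = 0.
Eigenvalues λ = -2, -4.
For λ=-2: (A-λI) row 1 is [-4, 2], so an eigenvector is (1, 2).
For λ=-4: (A-λI) row 1 is [-2, 2], so an eigenvector is (1, 1).
General solution: c_1e^(-2t)(1,2) + c_2e^(-4t)(1,1).
Applying u(0)=-1, v(0)=-3 gives c_1=-2, c_2=1.

u(t) = -2e^(-2t) + e^(-4t), v(t) = -4e^(-2t) + e^(-4t)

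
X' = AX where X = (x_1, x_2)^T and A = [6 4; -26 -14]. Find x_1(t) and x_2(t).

Coefficient matrix A = [[6, 4], [-26, -14]].
Characteristic polynomial det(A - λI) = λ^2 + 8λ + 20 = 0.
Eigenvalues λ = -4 ± 2i (complex conjugate pair).
For λ=-4+2i: an eigenvector is (-1,2) - i(-1,3) = (-1 + i, 2 - 3i).
A real fundamental pair from Re and Im of e^((-4+2i)t)v: X_1 = e^(-4t)(cos(2t)·(-1,2) + sin(2t)·(-1,3)), X_2 = e^(-4t)(sin(2t)·(-1,2) - cos(2t)·(-1,3)).
General solution: C_1X_1 + C_2X_2.

x_1(t) = -C_1e^(-4t)sin(2t) - C_1e^(-4t)cos(2t) - C_2e^(-4t)sin(2t) + C_2e^(-4t)cos(2t), x_2(t) = 3C_1e^(-4t)sin(2t) + 2C_1e^(-4t)cos(2t) + 2C_2e^(-4t)sin(2t) - 3C_2e^(-4t)cos(2t)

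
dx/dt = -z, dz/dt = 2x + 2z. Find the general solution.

x(t) = -C_1e^(t)sin(t) + C_2e^(t)cos(t), z(t) = C_1e^(t)sin(t) + C_1e^(t)cos(t) + C_2e^(t)sin(t) - C_2e^(t)cos(t)

Coefficient matrix A = [[0, -1], [2, 2]].
Characteristic polynomial det(A - λI) = λ^2 - 2λ + 2 = 0.
Eigenvalues λ = 1 ± i (complex conjugate pair).
For λ=1+i: an eigenvector is (0,1) - i(-1,1) = (0 + i, 1 - i).
A real fundamental pair from Re and Im of e^((1+i)t)v: X_1 = e^(t)(cos(t)·(0,1) + sin(t)·(-1,1)), X_2 = e^(t)(sin(t)·(0,1) - cos(t)·(-1,1)).
General solution: C_1X_1 + C_2X_2.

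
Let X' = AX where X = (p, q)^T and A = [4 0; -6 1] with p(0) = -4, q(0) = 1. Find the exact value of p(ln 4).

A = [[4,0],[-6,1]]; eigenvalues λ = 1, 4.
Eigenvectors: (0,1) for λ=1, (1,-2) for λ=4.
From the initial condition, c_1 = -7, c_2 = -4.
p(ln 4) = (-7)(4^1)(0) + (-4)(4^4)(1) = -1024.

-1024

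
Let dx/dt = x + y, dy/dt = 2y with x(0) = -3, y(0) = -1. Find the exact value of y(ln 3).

A = [[1,1],[0,2]]; eigenvalues λ = 1, 2.
Eigenvectors: (1,0) for λ=1, (-1,-1) for λ=2.
From the initial condition, c_1 = -2, c_2 = 1.
y(ln 3) = (-2)(3^1)(0) + (1)(3^2)(-1) = -9.

-9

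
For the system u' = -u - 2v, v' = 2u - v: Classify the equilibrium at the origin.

stable spiral

A = [[-1,-2],[2,-1]]; det(A-λI) = λ^2 + 2λ + 5.
λ = -1 ± 2i: negative real part.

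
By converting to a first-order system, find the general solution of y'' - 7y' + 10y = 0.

y(t) = c_1e^(5t) + c_2e^(2t)

Let x_1 = y, x_2 = y'. Then x_1' = x_2 and x_2' = -10x_1 + 7x_2.
A = [[0,1],[-10,7]]; det(A-λI) = λ^2 - 7λ + 10.
Eigenvalues λ = 5, 2 with eigenvectors (1,5), (1,2).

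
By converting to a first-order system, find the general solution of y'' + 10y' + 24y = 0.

Let x_1 = y, x_2 = y'. Then x_1' = x_2 and x_2' = -24x_1 - 10x_2.
A = [[0,1],[-24,-10]]; det(A-λI) = λ^2 + 10λ + 24.
Eigenvalues λ = -6, -4 with eigenvectors (1,-6), (1,-4).

y(t) = K_1e^(-6t) + K_2e^(-4t)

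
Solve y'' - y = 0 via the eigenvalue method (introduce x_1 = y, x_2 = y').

y(t) = C_1e^(-t) + C_2e^(t)

Let x_1 = y, x_2 = y'. Then x_1' = x_2 and x_2' = x_1.
A = [[0,1],[1,0]]; det(A-λI) = λ^2 - 1.
Eigenvalues λ = -1, 1 with eigenvectors (1,-1), (1,1).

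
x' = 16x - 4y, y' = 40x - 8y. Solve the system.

x(t) = C_1e^(4t)cos(4t) + C_2e^(4t)sin(4t), y(t) = C_1e^(4t)sin(4t) + 3C_1e^(4t)cos(4t) + 3C_2e^(4t)sin(4t) - C_2e^(4t)cos(4t)

Coefficient matrix A = [[16, -4], [40, -8]].
Characteristic polynomial det(A - λI) = λ^2 - 8λ + 32 = 0.
Eigenvalues λ = 4 ± 4i (complex conjugate pair).
For λ=4+4i: an eigenvector is (1,3) - i(0,1) = (1, 3 - i).
A real fundamental pair from Re and Im of e^((4+4i)t)v: X_1 = e^(4t)(cos(4t)·(1,3) + sin(4t)·(0,1)), X_2 = e^(4t)(sin(4t)·(1,3) - cos(4t)·(0,1)).
General solution: C_1X_1 + C_2X_2.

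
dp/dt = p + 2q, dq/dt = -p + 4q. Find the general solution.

p(t) = -C_1e^(3t) - 2C_2e^(2t), q(t) = -C_1e^(3t) - C_2e^(2t)

Coefficient matrix A = [[1, 2], [-1, 4]].
Characteristic polynomial det(A - λI) = λ^2 - 5λ + 6 = 0.
Eigenvalues λ = 3, 2.
For λ=3: (A-λI) row 1 is [-2, 2], so an eigenvector is (-1, -1).
For λ=2: (A-λI) row 1 is [-1, 2], so an eigenvector is (-2, -1).
General solution: C_1e^(3t)(-1,-1) + C_2e^(2t)(-2,-1).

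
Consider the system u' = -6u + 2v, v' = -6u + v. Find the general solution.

Coefficient matrix A = [[-6, 2], [-6, 1]].
Characteristic polynomial det(A - λI) = λ^2 + 5λ + 6 = 0.
Eigenvalues λ = -2, -3.
For λ=-2: (A-λI) row 1 is [-4, 2], so an eigenvector is (1, 2).
For λ=-3: (A-λI) row 1 is [-3, 2], so an eigenvector is (-2, -3).
General solution: K_1e^(-2t)(1,2) + K_2e^(-3t)(-2,-3).

u(t) = K_1e^(-2t) - 2K_2e^(-3t), v(t) = 2K_1e^(-2t) - 3K_2e^(-3t)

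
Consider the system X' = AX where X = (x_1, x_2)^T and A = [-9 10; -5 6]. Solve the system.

x_1(t) = 2K_1e^(-4t) + K_2e^(t), x_2(t) = K_1e^(-4t) + K_2e^(t)

Coefficient matrix A = [[-9, 10], [-5, 6]].
Characteristic polynomial det(A - λI) = λ^2 + 3λ - 4 = 0.
Eigenvalues λ = -4, 1.
For λ=-4: (A-λI) row 1 is [-5, 10], so an eigenvector is (2, 1).
For λ=1: (A-λI) row 1 is [-10, 10], so an eigenvector is (1, 1).
General solution: K_1e^(-4t)(2,1) + K_2e^(t)(1,1).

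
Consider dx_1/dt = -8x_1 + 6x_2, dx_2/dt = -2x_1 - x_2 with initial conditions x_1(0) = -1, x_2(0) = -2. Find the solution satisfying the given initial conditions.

Coefficient matrix A = [[-8, 6], [-2, -1]].
Characteristic polynomial det(A - λI) = λ^2 + 9λ + 20 = 0.
Eigenvalues λ = -5, -4.
For λ=-5: (A-λI) row 1 is [-3, 6], so an eigenvector is (-2, -1).
For λ=-4: (A-λI) row 1 is [-4, 6], so an eigenvector is (-3, -2).
General solution: K_1e^(-5t)(-2,-1) + K_2e^(-4t)(-3,-2).
Applying x_1(0)=-1, x_2(0)=-2 gives K_1=-4, K_2=3.

x_1(t) = -9e^(-4t) + 8e^(-5t), x_2(t) = -6e^(-4t) + 4e^(-5t)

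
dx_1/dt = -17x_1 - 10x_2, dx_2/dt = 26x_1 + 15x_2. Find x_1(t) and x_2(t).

Coefficient matrix A = [[-17, -10], [26, 15]].
Characteristic polynomial det(A - λI) = λ^2 + 2λ + 5 = 0.
Eigenvalues λ = -1 ± 2i (complex conjugate pair).
For λ=-1+2i: an eigenvector is (2,-3) - i(-1,2) = (2 + i, -3 - 2i).
A real fundamental pair from Re and Im of e^((-1+2i)t)v: X_1 = e^(-t)(cos(2t)·(2,-3) + sin(2t)·(-1,2)), X_2 = e^(-t)(sin(2t)·(2,-3) - cos(2t)·(-1,2)).
General solution: C_1X_1 + C_2X_2.

x_1(t) = -C_1e^(-t)sin(2t) + 2C_1e^(-t)cos(2t) + 2C_2e^(-t)sin(2t) + C_2e^(-t)cos(2t), x_2(t) = 2C_1e^(-t)sin(2t) - 3C_1e^(-t)cos(2t) - 3C_2e^(-t)sin(2t) - 2C_2e^(-t)cos(2t)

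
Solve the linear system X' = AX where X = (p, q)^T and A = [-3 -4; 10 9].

Coefficient matrix A = [[-3, -4], [10, 9]].
Characteristic polynomial det(A - λI) = λ^2 - 6λ + 13 = 0.
Eigenvalues λ = 3 ± 2i (complex conjugate pair).
For λ=3+2i: an eigenvector is (-1,2) - i(-1,1) = (-1 + i, 2 - i).
A real fundamental pair from Re and Im of e^((3+2i)t)v: X_1 = e^(3t)(cos(2t)·(-1,2) + sin(2t)·(-1,1)), X_2 = e^(3t)(sin(2t)·(-1,2) - cos(2t)·(-1,1)).
General solution: c_1X_1 + c_2X_2.

p(t) = -c_1e^(3t)sin(2t) - c_1e^(3t)cos(2t) - c_2e^(3t)sin(2t) + c_2e^(3t)cos(2t), q(t) = c_1e^(3t)sin(2t) + 2c_1e^(3t)cos(2t) + 2c_2e^(3t)sin(2t) - c_2e^(3t)cos(2t)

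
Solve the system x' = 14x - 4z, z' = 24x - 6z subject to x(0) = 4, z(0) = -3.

x(t) = 15e^(6t) - 11e^(2t), z(t) = 30e^(6t) - 33e^(2t)

Coefficient matrix A = [[14, -4], [24, -6]].
Characteristic polynomial det(A - λI) = λ^2 - 8λ + 12 = 0.
Eigenvalues λ = 2, 6.
For λ=2: (A-λI) row 1 is [12, -4], so an eigenvector is (1, 3).
For λ=6: (A-λI) row 1 is [8, -4], so an eigenvector is (1, 2).
General solution: c_1e^(2t)(1,3) + c_2e^(6t)(1,2).
Applying x(0)=4, z(0)=-3 gives c_1=-11, c_2=15.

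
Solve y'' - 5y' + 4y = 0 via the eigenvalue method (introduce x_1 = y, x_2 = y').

y(t) = c_1e^(4t) + c_2e^(t)

Let x_1 = y, x_2 = y'. Then x_1' = x_2 and x_2' = -4x_1 + 5x_2.
A = [[0,1],[-4,5]]; det(A-λI) = λ^2 - 5λ + 4.
Eigenvalues λ = 4, 1 with eigenvectors (1,4), (1,1).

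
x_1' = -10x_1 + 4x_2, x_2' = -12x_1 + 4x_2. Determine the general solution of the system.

Coefficient matrix A = [[-10, 4], [-12, 4]].
Characteristic polynomial det(A - λI) = λ^2 + 6λ + 8 = 0.
Eigenvalues λ = -4, -2.
For λ=-4: (A-λI) row 1 is [-6, 4], so an eigenvector is (2, 3).
For λ=-2: (A-λI) row 1 is [-8, 4], so an eigenvector is (1, 2).
General solution: K_1e^(-4t)(2,3) + K_2e^(-2t)(1,2).

x_1(t) = 2K_1e^(-4t) + K_2e^(-2t), x_2(t) = 3K_1e^(-4t) + 2K_2e^(-2t)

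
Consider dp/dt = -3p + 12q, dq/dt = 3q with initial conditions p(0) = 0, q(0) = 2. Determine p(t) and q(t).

p(t) = 4e^(3t) - 4e^(-3t), q(t) = 2e^(3t)

Coefficient matrix A = [[-3, 12], [0, 3]].
Characteristic polynomial det(A - λI) = λ^2 - 9 = 0.
Eigenvalues λ = -3, 3.
For λ=-3: (A-λI) row 1 is [0, 12], so an eigenvector is (1, 0).
For λ=3: (A-λI) row 1 is [-6, 12], so an eigenvector is (2, 1).
General solution: K_1e^(-3t)(1,0) + K_2e^(3t)(2,1).
Applying p(0)=0, q(0)=2 gives K_1=-4, K_2=2.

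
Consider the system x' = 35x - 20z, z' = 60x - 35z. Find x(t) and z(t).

x(t) = -2C_1e^(5t) - C_2e^(-5t), z(t) = -3C_1e^(5t) - 2C_2e^(-5t)

Coefficient matrix A = [[35, -20], [60, -35]].
Characteristic polynomial det(A - λI) = λ^2 - 25 = 0.
Eigenvalues λ = 5, -5.
For λ=5: (A-λI) row 1 is [30, -20], so an eigenvector is (-2, -3).
For λ=-5: (A-λI) row 1 is [40, -20], so an eigenvector is (-1, -2).
General solution: C_1e^(5t)(-2,-3) + C_2e^(-5t)(-1,-2).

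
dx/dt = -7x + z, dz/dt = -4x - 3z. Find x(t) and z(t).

x(t) = -K_1e^(-5t) - K_2te^(-5t) + 2K_2e^(-5t), z(t) = -2K_1e^(-5t) - 2K_2te^(-5t) + 3K_2e^(-5t)

Coefficient matrix A = [[-7, 1], [-4, -3]].
Characteristic polynomial det(A - λI) = λ^2 + 10λ + 25 = 0.
Single eigenvalue λ = -5 with algebraic multiplicity 2.
Eigenvector v = (-1,-2); generalized eigenvector w with (A-λI)w=v is (2,3).
General solution: e^(-5t)[K_1·v + K_2·(t·v + w)].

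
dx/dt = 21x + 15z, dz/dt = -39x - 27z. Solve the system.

x(t) = 2K_1e^(-3t)sin(3t) - K_1e^(-3t)cos(3t) - K_2e^(-3t)sin(3t) - 2K_2e^(-3t)cos(3t), z(t) = -3K_1e^(-3t)sin(3t) + 2K_1e^(-3t)cos(3t) + 2K_2e^(-3t)sin(3t) + 3K_2e^(-3t)cos(3t)

Coefficient matrix A = [[21, 15], [-39, -27]].
Characteristic polynomial det(A - λI) = λ^2 + 6λ + 18 = 0.
Eigenvalues λ = -3 ± 3i (complex conjugate pair).
For λ=-3+3i: an eigenvector is (-1,2) - i(2,-3) = (-1 - 2i, 2 + 3i).
A real fundamental pair from Re and Im of e^((-3+3i)t)v: X_1 = e^(-3t)(cos(3t)·(-1,2) + sin(3t)·(2,-3)), X_2 = e^(-3t)(sin(3t)·(-1,2) - cos(3t)·(2,-3)).
General solution: K_1X_1 + K_2X_2.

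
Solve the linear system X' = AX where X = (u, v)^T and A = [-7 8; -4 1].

Coefficient matrix A = [[-7, 8], [-4, 1]].
Characteristic polynomial det(A - λI) = λ^2 + 6λ + 25 = 0.
Eigenvalues λ = -3 ± 4i (complex conjugate pair).
For λ=-3+4i: an eigenvector is (-1,0) - i(1,1) = (-1 - i, 0 - i).
A real fundamental pair from Re and Im of e^((-3+4i)t)v: X_1 = e^(-3t)(cos(4t)·(-1,0) + sin(4t)·(1,1)), X_2 = e^(-3t)(sin(4t)·(-1,0) - cos(4t)·(1,1)).
General solution: K_1X_1 + K_2X_2.

u(t) = K_1e^(-3t)sin(4t) - K_1e^(-3t)cos(4t) - K_2e^(-3t)sin(4t) - K_2e^(-3t)cos(4t), v(t) = K_1e^(-3t)sin(4t) - K_2e^(-3t)cos(4t)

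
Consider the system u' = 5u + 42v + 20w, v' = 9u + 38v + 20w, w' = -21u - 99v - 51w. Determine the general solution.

u(t) = 5K_1e^(-t) - 2K_2e^(-4t) - 2K_3e^(-3t), v(t) = 5K_1e^(-t) - K_2e^(-4t) - 2K_3e^(-3t), w(t) = -12K_1e^(-t) + 3K_2e^(-4t) + 5K_3e^(-3t)

Coefficient matrix A = [[5, 42, 20], [9, 38, 20], [-21, -99, -51]].
det(A - λI) = 0 gives eigenvalues λ = -1, -4, -3.
For λ=-1: eigenvector (5,5,-12).
For λ=-4: eigenvector (-2,-1,3).
For λ=-3: eigenvector (-2,-2,5).
General solution: K_1e^(-t)(5,5,-12) + K_2e^(-4t)(-2,-1,3) + K_3e^(-3t)(-2,-2,5).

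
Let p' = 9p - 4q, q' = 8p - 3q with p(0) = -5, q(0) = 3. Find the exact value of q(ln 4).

-13248

A = [[9,-4],[8,-3]]; eigenvalues λ = 1, 5.
Eigenvectors: (-1,-2) for λ=1, (1,1) for λ=5.
From the initial condition, c_1 = -8, c_2 = -13.
q(ln 4) = (-8)(4^1)(-2) + (-13)(4^5)(1) = -13248.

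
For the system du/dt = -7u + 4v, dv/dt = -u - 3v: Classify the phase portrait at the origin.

A = [[-7,4],[-1,-3]]; det(A-λI) = λ^2 + 10λ + 25.
repeated λ = -5 with a single eigenvector.

stable improper node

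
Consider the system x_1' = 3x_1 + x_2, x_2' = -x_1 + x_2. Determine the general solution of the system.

Coefficient matrix A = [[3, 1], [-1, 1]].
Characteristic polynomial det(A - λI) = λ^2 - 4λ + 4 = 0.
Single eigenvalue λ = 2 with algebraic multiplicity 2.
Eigenvector v = (1,-1); generalized eigenvector w with (A-λI)w=v is (-2,3).
General solution: e^(2t)[C_1·v + C_2·(t·v + w)].

x_1(t) = C_1e^(2t) + C_2te^(2t) - 2C_2e^(2t), x_2(t) = -C_1e^(2t) - C_2te^(2t) + 3C_2e^(2t)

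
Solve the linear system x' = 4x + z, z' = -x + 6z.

Coefficient matrix A = [[4, 1], [-1, 6]].
Characteristic polynomial det(A - λI) = λ^2 - 10λ + 25 = 0.
Single eigenvalue λ = 5 with algebraic multiplicity 2.
Eigenvector v = (-1,-1); generalized eigenvector w with (A-λI)w=v is (-1,-2).
General solution: e^(5t)[c_1·v + c_2·(t·v + w)].

x(t) = -c_1e^(5t) - c_2te^(5t) - c_2e^(5t), z(t) = -c_1e^(5t) - c_2te^(5t) - 2c_2e^(5t)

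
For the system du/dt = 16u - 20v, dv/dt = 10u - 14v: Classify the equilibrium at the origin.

A = [[16,-20],[10,-14]]; det(A-λI) = λ^2 - 2λ - 24.
λ = -4, 6: opposite signs.

saddle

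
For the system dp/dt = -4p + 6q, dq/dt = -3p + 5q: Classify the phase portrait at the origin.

saddle

A = [[-4,6],[-3,5]]; det(A-λI) = λ^2 - λ - 2.
λ = -1, 2: opposite signs.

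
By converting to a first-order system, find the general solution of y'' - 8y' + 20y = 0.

Let x_1 = y, x_2 = y'. Then x_1' = x_2 and x_2' = -20x_1 + 8x_2.
A = [[0,1],[-20,8]]; det(A-λI) = λ^2 - 8λ + 20.
Eigenvalues λ = 4 ± 2i.

y(t) = K_1e^(4t)cos(2t) + K_2e^(4t)sin(2t)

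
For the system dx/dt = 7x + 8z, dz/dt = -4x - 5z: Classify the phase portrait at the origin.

A = [[7,8],[-4,-5]]; det(A-λI) = λ^2 - 2λ - 3.
λ = 3, -1: opposite signs.

saddle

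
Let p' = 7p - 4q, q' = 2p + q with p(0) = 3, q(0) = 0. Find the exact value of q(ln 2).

A = [[7,-4],[2,1]]; eigenvalues λ = 3, 5.
Eigenvectors: (1,1) for λ=3, (-2,-1) for λ=5.
From the initial condition, c_1 = -3, c_2 = -3.
q(ln 2) = (-3)(2^3)(1) + (-3)(2^5)(-1) = 72.

72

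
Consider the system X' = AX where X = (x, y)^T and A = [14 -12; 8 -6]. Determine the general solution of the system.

x(t) = -c_1e^(2t) - 3c_2e^(6t), y(t) = -c_1e^(2t) - 2c_2e^(6t)

Coefficient matrix A = [[14, -12], [8, -6]].
Characteristic polynomial det(A - λI) = λ^2 - 8λ + 12 = 0.
Eigenvalues λ = 2, 6.
For λ=2: (A-λI) row 1 is [12, -12], so an eigenvector is (-1, -1).
For λ=6: (A-λI) row 1 is [8, -12], so an eigenvector is (-3, -2).
General solution: c_1e^(2t)(-1,-1) + c_2e^(6t)(-3,-2).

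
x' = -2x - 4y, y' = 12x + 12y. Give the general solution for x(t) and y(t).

x(t) = c_1e^(6t) + 2c_2e^(4t), y(t) = -2c_1e^(6t) - 3c_2e^(4t)

Coefficient matrix A = [[-2, -4], [12, 12]].
Characteristic polynomial det(A - λI) = λ^2 - 10λ + 24 = 0.
Eigenvalues λ = 6, 4.
For λ=6: (A-λI) row 1 is [-8, -4], so an eigenvector is (1, -2).
For λ=4: (A-λI) row 1 is [-6, -4], so an eigenvector is (2, -3).
General solution: c_1e^(6t)(1,-2) + c_2e^(4t)(2,-3).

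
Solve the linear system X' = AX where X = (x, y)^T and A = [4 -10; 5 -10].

x(t) = K_1e^(-3t)sin(t) + 3K_1e^(-3t)cos(t) + 3K_2e^(-3t)sin(t) - K_2e^(-3t)cos(t), y(t) = K_1e^(-3t)sin(t) + 2K_1e^(-3t)cos(t) + 2K_2e^(-3t)sin(t) - K_2e^(-3t)cos(t)

Coefficient matrix A = [[4, -10], [5, -10]].
Characteristic polynomial det(A - λI) = λ^2 + 6λ + 10 = 0.
Eigenvalues λ = -3 ± i (complex conjugate pair).
For λ=-3+i: an eigenvector is (3,2) - i(1,1) = (3 - i, 2 - i).
A real fundamental pair from Re and Im of e^((-3+i)t)v: X_1 = e^(-3t)(cos(t)·(3,2) + sin(t)·(1,1)), X_2 = e^(-3t)(sin(t)·(3,2) - cos(t)·(1,1)).
General solution: K_1X_1 + K_2X_2.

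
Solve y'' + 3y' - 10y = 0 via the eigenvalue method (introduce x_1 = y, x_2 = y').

y(t) = c_1e^(-5t) + c_2e^(2t)

Let x_1 = y, x_2 = y'. Then x_1' = x_2 and x_2' = 10x_1 - 3x_2.
A = [[0,1],[10,-3]]; det(A-λI) = λ^2 + 3λ - 10.
Eigenvalues λ = -5, 2 with eigenvectors (1,-5), (1,2).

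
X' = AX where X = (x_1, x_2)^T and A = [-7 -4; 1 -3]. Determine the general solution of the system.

x_1(t) = -2C_1e^(-5t) - 2C_2te^(-5t) + 3C_2e^(-5t), x_2(t) = C_1e^(-5t) + C_2te^(-5t) - C_2e^(-5t)

Coefficient matrix A = [[-7, -4], [1, -3]].
Characteristic polynomial det(A - λI) = λ^2 + 10λ + 25 = 0.
Single eigenvalue λ = -5 with algebraic multiplicity 2.
Eigenvector v = (-2,1); generalized eigenvector w with (A-λI)w=v is (3,-1).
General solution: e^(-5t)[C_1·v + C_2·(t·v + w)].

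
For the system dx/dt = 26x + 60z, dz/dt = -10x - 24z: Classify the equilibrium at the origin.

saddle

A = [[26,60],[-10,-24]]; det(A-λI) = λ^2 - 2λ - 24.
λ = -4, 6: opposite signs.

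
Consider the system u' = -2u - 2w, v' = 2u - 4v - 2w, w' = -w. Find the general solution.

Coefficient matrix A = [[-2, 0, -2], [2, -4, -2], [0, 0, -1]].
det(A - λI) = 0 gives eigenvalues λ = -2, -4, -1.
For λ=-2: eigenvector (1,1,0).
For λ=-4: eigenvector (0,1,0).
For λ=-1: eigenvector (-2,-2,1).
General solution: C_1e^(-2t)(1,1,0) + C_2e^(-4t)(0,1,0) + C_3e^(-t)(-2,-2,1).

u(t) = C_1e^(-2t) - 2C_3e^(-t), v(t) = C_1e^(-2t) + C_2e^(-4t) - 2C_3e^(-t), w(t) = C_3e^(-t)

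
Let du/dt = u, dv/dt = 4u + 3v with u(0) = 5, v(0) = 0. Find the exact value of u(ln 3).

15

A = [[1,0],[4,3]]; eigenvalues λ = 3, 1.
Eigenvectors: (0,-1) for λ=3, (-1,2) for λ=1.
From the initial condition, c_1 = -10, c_2 = -5.
u(ln 3) = (-10)(3^3)(0) + (-5)(3^1)(-1) = 15.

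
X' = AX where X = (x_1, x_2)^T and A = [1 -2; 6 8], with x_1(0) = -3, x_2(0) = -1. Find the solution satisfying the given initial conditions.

x_1(t) = 11e^(5t) - 14e^(4t), x_2(t) = -22e^(5t) + 21e^(4t)

Coefficient matrix A = [[1, -2], [6, 8]].
Characteristic polynomial det(A - λI) = λ^2 - 9λ + 20 = 0.
Eigenvalues λ = 5, 4.
For λ=5: (A-λI) row 1 is [-4, -2], so an eigenvector is (-1, 2).
For λ=4: (A-λI) row 1 is [-3, -2], so an eigenvector is (-2, 3).
General solution: K_1e^(5t)(-1,2) + K_2e^(4t)(-2,3).
Applying x_1(0)=-3, x_2(0)=-1 gives K_1=-11, K_2=7.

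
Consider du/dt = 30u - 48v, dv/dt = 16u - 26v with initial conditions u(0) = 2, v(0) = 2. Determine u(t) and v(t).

u(t) = -4e^(6t) + 6e^(-2t), v(t) = -2e^(6t) + 4e^(-2t)

Coefficient matrix A = [[30, -48], [16, -26]].
Characteristic polynomial det(A - λI) = λ^2 - 4λ - 12 = 0.
Eigenvalues λ = -2, 6.
For λ=-2: (A-λI) row 1 is [32, -48], so an eigenvector is (-3, -2).
For λ=6: (A-λI) row 1 is [24, -48], so an eigenvector is (-2, -1).
General solution: K_1e^(-2t)(-3,-2) + K_2e^(6t)(-2,-1).
Applying u(0)=2, v(0)=2 gives K_1=-2, K_2=2.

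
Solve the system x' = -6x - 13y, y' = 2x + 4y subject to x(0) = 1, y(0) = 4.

x(t) = -57e^(-t)sin(t) + e^(-t)cos(t), y(t) = 22e^(-t)sin(t) + 4e^(-t)cos(t)

Coefficient matrix A = [[-6, -13], [2, 4]].
Characteristic polynomial det(A - λI) = λ^2 + 2λ + 2 = 0.
Eigenvalues λ = -1 ± i (complex conjugate pair).
For λ=-1+i: an eigenvector is (2,-1) - i(3,-1) = (2 - 3i, -1 + i).
A real fundamental pair from Re and Im of e^((-1+i)t)v: X_1 = e^(-t)(cos(t)·(2,-1) + sin(t)·(3,-1)), X_2 = e^(-t)(sin(t)·(2,-1) - cos(t)·(3,-1)).
General solution: K_1X_1 + K_2X_2.
Applying x(0)=1, y(0)=4 gives K_1=-13, K_2=-9.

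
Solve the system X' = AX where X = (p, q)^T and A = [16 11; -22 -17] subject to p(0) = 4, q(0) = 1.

Coefficient matrix A = [[16, 11], [-22, -17]].
Characteristic polynomial det(A - λI) = λ^2 + λ - 30 = 0.
Eigenvalues λ = -6, 5.
For λ=-6: (A-λI) row 1 is [22, 11], so an eigenvector is (-1, 2).
For λ=5: (A-λI) row 1 is [11, 11], so an eigenvector is (1, -1).
General solution: K_1e^(-6t)(-1,2) + K_2e^(5t)(1,-1).
Applying p(0)=4, q(0)=1 gives K_1=5, K_2=9.

p(t) = 9e^(5t) - 5e^(-6t), q(t) = -9e^(5t) + 10e^(-6t)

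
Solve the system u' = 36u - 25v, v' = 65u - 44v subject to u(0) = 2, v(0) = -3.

u(t) = 31e^(-4t)sin(5t) + 2e^(-4t)cos(5t), v(t) = 50e^(-4t)sin(5t) - 3e^(-4t)cos(5t)

Coefficient matrix A = [[36, -25], [65, -44]].
Characteristic polynomial det(A - λI) = λ^2 + 8λ + 41 = 0.
Eigenvalues λ = -4 ± 5i (complex conjugate pair).
For λ=-4+5i: an eigenvector is (2,3) - i(1,2) = (2 - i, 3 - 2i).
A real fundamental pair from Re and Im of e^((-4+5i)t)v: X_1 = e^(-4t)(cos(5t)·(2,3) + sin(5t)·(1,2)), X_2 = e^(-4t)(sin(5t)·(2,3) - cos(5t)·(1,2)).
General solution: K_1X_1 + K_2X_2.
Applying u(0)=2, v(0)=-3 gives K_1=7, K_2=12.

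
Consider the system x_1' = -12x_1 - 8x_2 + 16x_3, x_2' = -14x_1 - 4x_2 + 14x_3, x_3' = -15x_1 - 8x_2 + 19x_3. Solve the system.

x_1(t) = C_1e^(4t) + C_3e^(-4t), x_2(t) = 2C_2e^(3t) + C_3e^(-4t), x_3(t) = C_1e^(4t) + C_2e^(3t) + C_3e^(-4t)

Coefficient matrix A = [[-12, -8, 16], [-14, -4, 14], [-15, -8, 19]].
det(A - λI) = 0 gives eigenvalues λ = 4, 3, -4.
For λ=4: eigenvector (1,0,1).
For λ=3: eigenvector (0,2,1).
For λ=-4: eigenvector (1,1,1).
General solution: C_1e^(4t)(1,0,1) + C_2e^(3t)(0,2,1) + C_3e^(-4t)(1,1,1).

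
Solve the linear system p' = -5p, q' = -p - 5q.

Coefficient matrix A = [[-5, 0], [-1, -5]].
Characteristic polynomial det(A - λI) = λ^2 + 10λ + 25 = 0.
Single eigenvalue λ = -5 with algebraic multiplicity 2.
Eigenvector v = (0,-1); generalized eigenvector w with (A-λI)w=v is (1,3).
General solution: e^(-5t)[C_1·v + C_2·(t·v + w)].

p(t) = C_2e^(-5t), q(t) = -C_1e^(-5t) - C_2te^(-5t) + 3C_2e^(-5t)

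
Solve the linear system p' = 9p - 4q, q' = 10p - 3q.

p(t) = -K_1e^(3t)sin(2t) + K_1e^(3t)cos(2t) + K_2e^(3t)sin(2t) + K_2e^(3t)cos(2t), q(t) = -K_1e^(3t)sin(2t) + 2K_1e^(3t)cos(2t) + 2K_2e^(3t)sin(2t) + K_2e^(3t)cos(2t)

Coefficient matrix A = [[9, -4], [10, -3]].
Characteristic polynomial det(A - λI) = λ^2 - 6λ + 13 = 0.
Eigenvalues λ = 3 ± 2i (complex conjugate pair).
For λ=3+2i: an eigenvector is (1,2) - i(-1,-1) = (1 + i, 2 + i).
A real fundamental pair from Re and Im of e^((3+2i)t)v: X_1 = e^(3t)(cos(2t)·(1,2) + sin(2t)·(-1,-1)), X_2 = e^(3t)(sin(2t)·(1,2) - cos(2t)·(-1,-1)).
General solution: K_1X_1 + K_2X_2.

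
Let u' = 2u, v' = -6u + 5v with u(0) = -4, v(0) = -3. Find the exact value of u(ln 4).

A = [[2,0],[-6,5]]; eigenvalues λ = 5, 2.
Eigenvectors: (0,-1) for λ=5, (-1,-2) for λ=2.
From the initial condition, c_1 = -5, c_2 = 4.
u(ln 4) = (-5)(4^5)(0) + (4)(4^2)(-1) = -64.

-64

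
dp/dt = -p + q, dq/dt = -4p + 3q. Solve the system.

Coefficient matrix A = [[-1, 1], [-4, 3]].
Characteristic polynomial det(A - λI) = λ^2 - 2λ + 1 = 0.
Single eigenvalue λ = 1 with algebraic multiplicity 2.
Eigenvector v = (1,2); generalized eigenvector w with (A-λI)w=v is (-1,-1).
General solution: e^(t)[c_1·v + c_2·(t·v + w)].

p(t) = c_1e^(t) + c_2te^(t) - c_2e^(t), q(t) = 2c_1e^(t) + 2c_2te^(t) - c_2e^(t)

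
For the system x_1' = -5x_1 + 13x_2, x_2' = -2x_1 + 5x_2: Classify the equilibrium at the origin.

center

A = [[-5,13],[-2,5]]; det(A-λI) = λ^2 + 1.
λ = 0 ± i: zero real part.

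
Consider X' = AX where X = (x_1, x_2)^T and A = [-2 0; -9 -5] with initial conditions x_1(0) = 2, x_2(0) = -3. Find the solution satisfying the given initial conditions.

Coefficient matrix A = [[-2, 0], [-9, -5]].
Characteristic polynomial det(A - λI) = λ^2 + 7λ + 10 = 0.
Eigenvalues λ = -5, -2.
For λ=-5: (A-λI) row 1 is [3, 0], so an eigenvector is (0, -1).
For λ=-2: (A-λI) row 2 is [-9, -3], so an eigenvector is (-1, 3).
General solution: C_1e^(-5t)(0,-1) + C_2e^(-2t)(-1,3).
Applying x_1(0)=2, x_2(0)=-3 gives C_1=-3, C_2=-2.

x_1(t) = 2e^(-2t), x_2(t) = -6e^(-2t) + 3e^(-5t)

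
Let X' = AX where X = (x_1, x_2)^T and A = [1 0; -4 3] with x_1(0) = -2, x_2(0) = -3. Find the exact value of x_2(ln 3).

A = [[1,0],[-4,3]]; eigenvalues λ = 1, 3.
Eigenvectors: (1,2) for λ=1, (0,-1) for λ=3.
From the initial condition, c_1 = -2, c_2 = -1.
x_2(ln 3) = (-2)(3^1)(2) + (-1)(3^3)(-1) = 15.

15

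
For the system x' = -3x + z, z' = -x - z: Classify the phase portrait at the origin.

stable improper node

A = [[-3,1],[-1,-1]]; det(A-λI) = λ^2 + 4λ + 4.
repeated λ = -2 with a single eigenvector.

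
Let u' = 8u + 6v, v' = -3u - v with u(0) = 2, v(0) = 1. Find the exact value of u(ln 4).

6080

A = [[8,6],[-3,-1]]; eigenvalues λ = 5, 2.
Eigenvectors: (-2,1) for λ=5, (-1,1) for λ=2.
From the initial condition, c_1 = -3, c_2 = 4.
u(ln 4) = (-3)(4^5)(-2) + (4)(4^2)(-1) = 6080.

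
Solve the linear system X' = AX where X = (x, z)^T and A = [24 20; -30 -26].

x(t) = C_1e^(4t) - 2C_2e^(-6t), z(t) = -C_1e^(4t) + 3C_2e^(-6t)

Coefficient matrix A = [[24, 20], [-30, -26]].
Characteristic polynomial det(A - λI) = λ^2 + 2λ - 24 = 0.
Eigenvalues λ = 4, -6.
For λ=4: (A-λI) row 1 is [20, 20], so an eigenvector is (1, -1).
For λ=-6: (A-λI) row 1 is [30, 20], so an eigenvector is (-2, 3).
General solution: C_1e^(4t)(1,-1) + C_2e^(-6t)(-2,3).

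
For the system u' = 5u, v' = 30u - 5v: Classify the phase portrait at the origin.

saddle

A = [[5,0],[30,-5]]; det(A-λI) = λ^2 - 25.
λ = -5, 5: opposite signs.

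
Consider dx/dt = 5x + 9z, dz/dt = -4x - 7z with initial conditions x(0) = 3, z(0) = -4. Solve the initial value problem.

x(t) = -18te^(-t) + 3e^(-t), z(t) = 12te^(-t) - 4e^(-t)

Coefficient matrix A = [[5, 9], [-4, -7]].
Characteristic polynomial det(A - λI) = λ^2 + 2λ + 1 = 0.
Single eigenvalue λ = -1 with algebraic multiplicity 2.
Eigenvector v = (-3,2); generalized eigenvector w with (A-λI)w=v is (-2,1).
General solution: e^(-t)[c_1·v + c_2·(t·v + w)].
Applying x(0)=3, z(0)=-4 gives c_1=-5, c_2=6.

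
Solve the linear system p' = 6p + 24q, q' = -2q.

p(t) = -c_1e^(6t) - 3c_2e^(-2t), q(t) = c_2e^(-2t)

Coefficient matrix A = [[6, 24], [0, -2]].
Characteristic polynomial det(A - λI) = λ^2 - 4λ - 12 = 0.
Eigenvalues λ = 6, -2.
For λ=6: (A-λI) row 1 is [0, 24], so an eigenvector is (-1, 0).
For λ=-2: (A-λI) row 1 is [8, 24], so an eigenvector is (-3, 1).
General solution: c_1e^(6t)(-1,0) + c_2e^(-2t)(-3,1).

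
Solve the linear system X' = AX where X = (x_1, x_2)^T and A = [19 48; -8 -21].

x_1(t) = -2K_1e^(-5t) + 3K_2e^(3t), x_2(t) = K_1e^(-5t) - K_2e^(3t)

Coefficient matrix A = [[19, 48], [-8, -21]].
Characteristic polynomial det(A - λI) = λ^2 + 2λ - 15 = 0.
Eigenvalues λ = -5, 3.
For λ=-5: (A-λI) row 1 is [24, 48], so an eigenvector is (-2, 1).
For λ=3: (A-λI) row 1 is [16, 48], so an eigenvector is (3, -1).
General solution: K_1e^(-5t)(-2,1) + K_2e^(3t)(3,-1).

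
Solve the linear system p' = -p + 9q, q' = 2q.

Coefficient matrix A = [[-1, 9], [0, 2]].
Characteristic polynomial det(A - λI) = λ^2 - λ - 2 = 0.
Eigenvalues λ = 2, -1.
For λ=2: (A-λI) row 1 is [-3, 9], so an eigenvector is (3, 1).
For λ=-1: (A-λI) row 1 is [0, 9], so an eigenvector is (-1, 0).
General solution: C_1e^(2t)(3,1) + C_2e^(-t)(-1,0).

p(t) = 3C_1e^(2t) - C_2e^(-t), q(t) = C_1e^(2t)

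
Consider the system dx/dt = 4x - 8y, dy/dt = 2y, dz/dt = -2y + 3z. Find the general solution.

Coefficient matrix A = [[4, -8, 0], [0, 2, 0], [0, -2, 3]].
det(A - λI) = 0 gives eigenvalues λ = 2, 4, 3.
For λ=2: eigenvector (4,1,2).
For λ=4: eigenvector (1,0,0).
For λ=3: eigenvector (0,0,1).
General solution: C_1e^(2t)(4,1,2) + C_2e^(4t)(1,0,0) + C_3e^(3t)(0,0,1).

x(t) = 4C_1e^(2t) + C_2e^(4t), y(t) = C_1e^(2t), z(t) = 2C_1e^(2t) + C_3e^(3t)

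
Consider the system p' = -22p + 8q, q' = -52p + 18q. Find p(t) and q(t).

p(t) = C_1e^(-2t)sin(4t) - C_1e^(-2t)cos(4t) - C_2e^(-2t)sin(4t) - C_2e^(-2t)cos(4t), q(t) = 3C_1e^(-2t)sin(4t) - 2C_1e^(-2t)cos(4t) - 2C_2e^(-2t)sin(4t) - 3C_2e^(-2t)cos(4t)

Coefficient matrix A = [[-22, 8], [-52, 18]].
Characteristic polynomial det(A - λI) = λ^2 + 4λ + 20 = 0.
Eigenvalues λ = -2 ± 4i (complex conjugate pair).
For λ=-2+4i: an eigenvector is (-1,-2) - i(1,3) = (-1 - i, -2 - 3i).
A real fundamental pair from Re and Im of e^((-2+4i)t)v: X_1 = e^(-2t)(cos(4t)·(-1,-2) + sin(4t)·(1,3)), X_2 = e^(-2t)(sin(4t)·(-1,-2) - cos(4t)·(1,3)).
General solution: C_1X_1 + C_2X_2.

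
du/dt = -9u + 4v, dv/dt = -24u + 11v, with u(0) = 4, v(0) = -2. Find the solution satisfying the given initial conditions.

Coefficient matrix A = [[-9, 4], [-24, 11]].
Characteristic polynomial det(A - λI) = λ^2 - 2λ - 3 = 0.
Eigenvalues λ = -1, 3.
For λ=-1: (A-λI) row 1 is [-8, 4], so an eigenvector is (1, 2).
For λ=3: (A-λI) row 1 is [-12, 4], so an eigenvector is (1, 3).
General solution: C_1e^(-t)(1,2) + C_2e^(3t)(1,3).
Applying u(0)=4, v(0)=-2 gives C_1=14, C_2=-10.

u(t) = -10e^(3t) + 14e^(-t), v(t) = -30e^(3t) + 28e^(-t)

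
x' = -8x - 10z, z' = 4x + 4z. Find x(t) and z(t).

Coefficient matrix A = [[-8, -10], [4, 4]].
Characteristic polynomial det(A - λI) = λ^2 + 4λ + 8 = 0.
Eigenvalues λ = -2 ± 2i (complex conjugate pair).
For λ=-2+2i: an eigenvector is (-1,1) - i(-2,1) = (-1 + 2i, 1 - i).
A real fundamental pair from Re and Im of e^((-2+2i)t)v: X_1 = e^(-2t)(cos(2t)·(-1,1) + sin(2t)·(-2,1)), X_2 = e^(-2t)(sin(2t)·(-1,1) - cos(2t)·(-2,1)).
General solution: c_1X_1 + c_2X_2.

x(t) = -2c_1e^(-2t)sin(2t) - c_1e^(-2t)cos(2t) - c_2e^(-2t)sin(2t) + 2c_2e^(-2t)cos(2t), z(t) = c_1e^(-2t)sin(2t) + c_1e^(-2t)cos(2t) + c_2e^(-2t)sin(2t) - c_2e^(-2t)cos(2t)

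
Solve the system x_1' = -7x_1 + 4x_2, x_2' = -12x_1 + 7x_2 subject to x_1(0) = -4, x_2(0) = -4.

x_1(t) = 4e^(t) - 8e^(-t), x_2(t) = 8e^(t) - 12e^(-t)

Coefficient matrix A = [[-7, 4], [-12, 7]].
Characteristic polynomial det(A - λI) = λ^2 - 1 = 0.
Eigenvalues λ = 1, -1.
For λ=1: (A-λI) row 1 is [-8, 4], so an eigenvector is (1, 2).
For λ=-1: (A-λI) row 1 is [-6, 4], so an eigenvector is (2, 3).
General solution: c_1e^(t)(1,2) + c_2e^(-t)(2,3).
Applying x_1(0)=-4, x_2(0)=-4 gives c_1=4, c_2=-4.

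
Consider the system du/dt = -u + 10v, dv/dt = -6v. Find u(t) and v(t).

u(t) = -2C_1e^(-6t) + C_2e^(-t), v(t) = C_1e^(-6t)

Coefficient matrix A = [[-1, 10], [0, -6]].
Characteristic polynomial det(A - λI) = λ^2 + 7λ + 6 = 0.
Eigenvalues λ = -6, -1.
For λ=-6: (A-λI) row 1 is [5, 10], so an eigenvector is (-2, 1).
For λ=-1: (A-λI) row 1 is [0, 10], so an eigenvector is (1, 0).
General solution: C_1e^(-6t)(-2,1) + C_2e^(-t)(1,0).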